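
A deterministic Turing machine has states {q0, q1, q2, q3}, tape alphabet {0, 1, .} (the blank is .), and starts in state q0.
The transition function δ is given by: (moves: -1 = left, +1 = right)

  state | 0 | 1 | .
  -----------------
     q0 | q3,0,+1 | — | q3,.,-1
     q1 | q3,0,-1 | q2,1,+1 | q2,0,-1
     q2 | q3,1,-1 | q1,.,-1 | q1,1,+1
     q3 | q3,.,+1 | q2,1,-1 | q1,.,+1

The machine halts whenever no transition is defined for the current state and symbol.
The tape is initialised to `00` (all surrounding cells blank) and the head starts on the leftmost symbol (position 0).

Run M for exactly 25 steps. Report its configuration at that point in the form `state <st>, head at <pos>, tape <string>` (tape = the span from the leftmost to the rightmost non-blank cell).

state=q0 head=0 tape=.[0]0..   (q0,0)→(q3,0,+1)
state=q3 head=1 tape=.0[0]..   (q3,0)→(q3,.,+1)
state=q3 head=2 tape=.0.[.].   (q3,.)→(q1,.,+1)
state=q1 head=3 tape=.0..[.]   (q1,.)→(q2,0,-1)
state=q2 head=2 tape=.0.[.]0   (q2,.)→(q1,1,+1)
state=q1 head=3 tape=.0.1[0]   (q1,0)→(q3,0,-1)
state=q3 head=2 tape=.0.[1]0   (q3,1)→(q2,1,-1)
state=q2 head=1 tape=.0[.]10   (q2,.)→(q1,1,+1)
state=q1 head=2 tape=.01[1]0   (q1,1)→(q2,1,+1)
state=q2 head=3 tape=.011[0]   (q2,0)→(q3,1,-1)
state=q3 head=2 tape=.01[1]1   (q3,1)→(q2,1,-1)
state=q2 head=1 tape=.0[1]11   (q2,1)→(q1,.,-1)
state=q1 head=0 tape=.[0].11   (q1,0)→(q3,0,-1)
state=q3 head=-1 tape=[.]0.11   (q3,.)→(q1,.,+1)
state=q1 head=0 tape=.[0].11   (q1,0)→(q3,0,-1)
state=q3 head=-1 tape=[.]0.11   (q3,.)→(q1,.,+1)
state=q1 head=0 tape=.[0].11   (q1,0)→(q3,0,-1)
state=q3 head=-1 tape=[.]0.11   (q3,.)→(q1,.,+1)
state=q1 head=0 tape=.[0].11   (q1,0)→(q3,0,-1)
state=q3 head=-1 tape=[.]0.11   (q3,.)→(q1,.,+1)
state=q1 head=0 tape=.[0].11   (q1,0)→(q3,0,-1)
state=q3 head=-1 tape=[.]0.11   (q3,.)→(q1,.,+1)
state=q1 head=0 tape=.[0].11   (q1,0)→(q3,0,-1)
state=q3 head=-1 tape=[.]0.11   (q3,.)→(q1,.,+1)
state=q1 head=0 tape=.[0].11   (q1,0)→(q3,0,-1)
state=q3 head=-1 tape=[.]0.11
After 25 steps: state q3, head at -1, tape 0.11.

state q3, head at -1, tape 0.11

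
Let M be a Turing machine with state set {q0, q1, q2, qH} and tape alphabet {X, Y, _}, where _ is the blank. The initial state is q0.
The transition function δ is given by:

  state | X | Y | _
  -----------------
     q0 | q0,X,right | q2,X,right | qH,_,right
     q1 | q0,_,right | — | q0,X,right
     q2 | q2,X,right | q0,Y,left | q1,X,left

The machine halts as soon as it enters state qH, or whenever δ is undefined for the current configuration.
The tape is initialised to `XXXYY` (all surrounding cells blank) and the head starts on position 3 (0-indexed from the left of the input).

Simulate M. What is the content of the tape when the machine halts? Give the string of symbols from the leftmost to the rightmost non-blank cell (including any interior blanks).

q0 | XXX[Y]Y___   read Y → write X, move right, go to q2
q2 | XXXX[Y]___   read Y → write Y, move left, go to q0
q0 | XXX[X]Y___   read X → write X, move right, go to q0
q0 | XXXX[Y]___   read Y → write X, move right, go to q2
q2 | XXXXX[_]__   read _ → write X, move left, go to q1
q1 | XXXX[X]X__   read X → write _, move right, go to q0
q0 | XXXX_[X]__   read X → write X, move right, go to q0
q0 | XXXX_X[_]_   read _ → write _, move right, go to qH
qH | XXXX_X_[_]
The non-blank tape span at halt is XXXX_X.

XXXX_X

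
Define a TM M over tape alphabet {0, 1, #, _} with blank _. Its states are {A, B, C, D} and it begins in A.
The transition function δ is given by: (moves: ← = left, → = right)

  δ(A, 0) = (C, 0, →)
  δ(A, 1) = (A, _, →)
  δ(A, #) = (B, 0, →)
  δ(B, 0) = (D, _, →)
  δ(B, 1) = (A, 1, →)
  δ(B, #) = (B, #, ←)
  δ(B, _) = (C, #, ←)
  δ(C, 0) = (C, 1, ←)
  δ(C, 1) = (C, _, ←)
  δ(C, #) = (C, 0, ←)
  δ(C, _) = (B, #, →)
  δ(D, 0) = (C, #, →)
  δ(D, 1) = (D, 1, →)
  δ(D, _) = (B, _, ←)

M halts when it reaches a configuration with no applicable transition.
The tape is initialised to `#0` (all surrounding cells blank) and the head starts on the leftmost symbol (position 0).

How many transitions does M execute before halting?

state=A head=0 tape=___[#]0_   (A,#)→(B,0,→)
state=B head=1 tape=___0[0]_   (B,0)→(D,_,→)
state=D head=2 tape=___0_[_]   (D,_)→(B,_,←)
state=B head=1 tape=___0[_]_   (B,_)→(C,#,←)
state=C head=0 tape=___[0]#_   (C,0)→(C,1,←)
state=C head=-1 tape=__[_]1#_   (C,_)→(B,#,→)
state=B head=0 tape=__#[1]#_   (B,1)→(A,1,→)
state=A head=1 tape=__#1[#]_   (A,#)→(B,0,→)
state=B head=2 tape=__#10[_]   (B,_)→(C,#,←)
state=C head=1 tape=__#1[0]#   (C,0)→(C,1,←)
state=C head=0 tape=__#[1]1#   (C,1)→(C,_,←)
state=C head=-1 tape=__[#]_1#   (C,#)→(C,0,←)
state=C head=-2 tape=_[_]0_1#   (C,_)→(B,#,→)
state=B head=-1 tape=_#[0]_1#   (B,0)→(D,_,→)
state=D head=0 tape=_#_[_]1#   (D,_)→(B,_,←)
state=B head=-1 tape=_#[_]_1#   (B,_)→(C,#,←)
state=C head=-2 tape=_[#]#_1#   (C,#)→(C,0,←)
state=C head=-3 tape=[_]0#_1#   (C,_)→(B,#,→)
state=B head=-2 tape=#[0]#_1#   (B,0)→(D,_,→)
state=D head=-1 tape=#_[#]_1#
M halts after 19 transitions.

19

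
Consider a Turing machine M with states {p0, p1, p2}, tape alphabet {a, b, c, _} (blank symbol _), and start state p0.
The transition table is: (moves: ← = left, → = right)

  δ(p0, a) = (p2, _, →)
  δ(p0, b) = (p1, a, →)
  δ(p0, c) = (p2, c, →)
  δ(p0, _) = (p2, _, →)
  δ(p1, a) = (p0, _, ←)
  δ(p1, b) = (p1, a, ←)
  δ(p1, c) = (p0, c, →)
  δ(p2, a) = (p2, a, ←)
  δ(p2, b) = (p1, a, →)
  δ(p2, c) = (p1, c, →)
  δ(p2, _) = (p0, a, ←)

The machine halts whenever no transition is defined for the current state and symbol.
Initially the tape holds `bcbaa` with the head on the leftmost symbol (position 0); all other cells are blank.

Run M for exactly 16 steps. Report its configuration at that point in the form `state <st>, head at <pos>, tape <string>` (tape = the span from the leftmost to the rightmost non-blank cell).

state=p0 head=0 tape=[b]cbaa   (p0,b)→(p1,a,→)
state=p1 head=1 tape=a[c]baa   (p1,c)→(p0,c,→)
state=p0 head=2 tape=ac[b]aa   (p0,b)→(p1,a,→)
state=p1 head=3 tape=aca[a]a   (p1,a)→(p0,_,←)
state=p0 head=2 tape=ac[a]_a   (p0,a)→(p2,_,→)
state=p2 head=3 tape=ac_[_]a   (p2,_)→(p0,a,←)
state=p0 head=2 tape=ac[_]aa   (p0,_)→(p2,_,→)
state=p2 head=3 tape=ac_[a]a   (p2,a)→(p2,a,←)
state=p2 head=2 tape=ac[_]aa   (p2,_)→(p0,a,←)
state=p0 head=1 tape=a[c]aaa   (p0,c)→(p2,c,→)
state=p2 head=2 tape=ac[a]aa   (p2,a)→(p2,a,←)
state=p2 head=1 tape=a[c]aaa   (p2,c)→(p1,c,→)
state=p1 head=2 tape=ac[a]aa   (p1,a)→(p0,_,←)
state=p0 head=1 tape=a[c]_aa   (p0,c)→(p2,c,→)
state=p2 head=2 tape=ac[_]aa   (p2,_)→(p0,a,←)
state=p0 head=1 tape=a[c]aaa   (p0,c)→(p2,c,→)
state=p2 head=2 tape=ac[a]aa
After 16 steps: state p2, head at 2, tape acaaa.

state p2, head at 2, tape acaaa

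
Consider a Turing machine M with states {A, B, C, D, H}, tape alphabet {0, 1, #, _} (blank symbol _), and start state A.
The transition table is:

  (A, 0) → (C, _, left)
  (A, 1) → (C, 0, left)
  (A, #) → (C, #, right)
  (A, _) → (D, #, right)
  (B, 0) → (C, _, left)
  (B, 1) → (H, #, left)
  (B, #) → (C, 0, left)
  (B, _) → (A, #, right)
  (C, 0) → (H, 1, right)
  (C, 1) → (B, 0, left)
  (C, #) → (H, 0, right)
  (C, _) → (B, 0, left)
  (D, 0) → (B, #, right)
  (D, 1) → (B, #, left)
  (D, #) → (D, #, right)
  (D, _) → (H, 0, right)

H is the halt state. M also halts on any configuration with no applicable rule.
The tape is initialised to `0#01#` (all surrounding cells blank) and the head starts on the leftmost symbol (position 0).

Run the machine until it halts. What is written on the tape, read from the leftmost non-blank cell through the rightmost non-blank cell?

0__#01#

A | __[0]#01#   read 0 → write _, move left, go to C
C | _[_]_#01#   read _ → write 0, move left, go to B
B | [_]0_#01#   read _ → write #, move right, go to A
A | #[0]_#01#   read 0 → write _, move left, go to C
C | [#]__#01#   read # → write 0, move right, go to H
H | 0[_]_#01#
The non-blank tape span at halt is 0__#01#.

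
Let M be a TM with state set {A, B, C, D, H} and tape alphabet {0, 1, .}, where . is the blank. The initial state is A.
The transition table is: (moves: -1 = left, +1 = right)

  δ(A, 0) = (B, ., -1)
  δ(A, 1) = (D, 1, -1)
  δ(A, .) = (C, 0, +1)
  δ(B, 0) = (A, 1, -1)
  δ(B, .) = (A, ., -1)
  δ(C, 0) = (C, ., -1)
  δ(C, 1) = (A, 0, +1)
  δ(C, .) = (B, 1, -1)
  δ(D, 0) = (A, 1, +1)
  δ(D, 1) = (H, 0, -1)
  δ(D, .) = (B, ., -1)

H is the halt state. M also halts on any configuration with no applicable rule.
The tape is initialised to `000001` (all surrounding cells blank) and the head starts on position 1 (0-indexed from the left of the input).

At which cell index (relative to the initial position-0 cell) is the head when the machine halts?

state=A head=1 tape=.....0[0]0001   (A,0)→(B,.,-1)
state=B head=0 tape=.....[0].0001   (B,0)→(A,1,-1)
state=A head=-1 tape=....[.]1.0001   (A,.)→(C,0,+1)
state=C head=0 tape=....0[1].0001   (C,1)→(A,0,+1)
state=A head=1 tape=....00[.]0001   (A,.)→(C,0,+1)
state=C head=2 tape=....000[0]001   (C,0)→(C,.,-1)
state=C head=1 tape=....00[0].001   (C,0)→(C,.,-1)
state=C head=0 tape=....0[0]..001   (C,0)→(C,.,-1)
state=C head=-1 tape=....[0]...001   (C,0)→(C,.,-1)
state=C head=-2 tape=...[.]....001   (C,.)→(B,1,-1)
state=B head=-3 tape=..[.]1....001   (B,.)→(A,.,-1)
state=A head=-4 tape=.[.].1....001   (A,.)→(C,0,+1)
state=C head=-3 tape=.0[.]1....001   (C,.)→(B,1,-1)
state=B head=-4 tape=.[0]11....001   (B,0)→(A,1,-1)
state=A head=-5 tape=[.]111....001   (A,.)→(C,0,+1)
state=C head=-4 tape=0[1]11....001   (C,1)→(A,0,+1)
state=A head=-3 tape=00[1]1....001   (A,1)→(D,1,-1)
state=D head=-4 tape=0[0]11....001   (D,0)→(A,1,+1)
state=A head=-3 tape=01[1]1....001   (A,1)→(D,1,-1)
state=D head=-4 tape=0[1]11....001   (D,1)→(H,0,-1)
state=H head=-5 tape=[0]011....001
At halt the head is at cell -5.

-5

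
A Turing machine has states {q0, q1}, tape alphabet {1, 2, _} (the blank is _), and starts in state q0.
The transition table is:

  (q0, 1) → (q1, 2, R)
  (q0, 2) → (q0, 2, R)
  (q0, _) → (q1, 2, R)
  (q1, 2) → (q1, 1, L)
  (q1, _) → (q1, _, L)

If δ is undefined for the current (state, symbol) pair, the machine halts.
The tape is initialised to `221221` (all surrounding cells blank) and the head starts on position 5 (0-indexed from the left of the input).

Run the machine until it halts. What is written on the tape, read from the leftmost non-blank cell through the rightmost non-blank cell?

221111

q0 | 22122[1]_   read 1 → write 2, move R, go to q1
q1 | 221222[_]   read _ → write _, move L, go to q1
q1 | 22122[2]_   read 2 → write 1, move L, go to q1
q1 | 2212[2]1_   read 2 → write 1, move L, go to q1
q1 | 221[2]11_   read 2 → write 1, move L, go to q1
q1 | 22[1]111_
The non-blank tape span at halt is 221111.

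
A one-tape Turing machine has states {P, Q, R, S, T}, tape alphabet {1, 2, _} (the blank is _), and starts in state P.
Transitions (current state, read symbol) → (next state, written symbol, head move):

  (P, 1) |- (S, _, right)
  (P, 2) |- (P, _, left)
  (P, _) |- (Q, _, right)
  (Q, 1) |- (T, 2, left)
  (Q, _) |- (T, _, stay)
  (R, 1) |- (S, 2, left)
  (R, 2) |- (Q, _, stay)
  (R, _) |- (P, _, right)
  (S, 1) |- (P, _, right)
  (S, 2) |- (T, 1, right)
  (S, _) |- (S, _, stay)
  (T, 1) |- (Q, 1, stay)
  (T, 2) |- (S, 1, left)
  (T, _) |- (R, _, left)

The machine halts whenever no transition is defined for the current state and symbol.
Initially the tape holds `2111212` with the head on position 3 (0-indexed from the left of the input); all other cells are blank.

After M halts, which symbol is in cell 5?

state=P head=3 tape=211[1]212   (P,1)→(S,_,right)
state=S head=4 tape=211_[2]12   (S,2)→(T,1,right)
state=T head=5 tape=211_1[1]2   (T,1)→(Q,1,stay)
state=Q head=5 tape=211_1[1]2   (Q,1)→(T,2,left)
state=T head=4 tape=211_[1]22   (T,1)→(Q,1,stay)
state=Q head=4 tape=211_[1]22   (Q,1)→(T,2,left)
state=T head=3 tape=211[_]222   (T,_)→(R,_,left)
state=R head=2 tape=21[1]_222   (R,1)→(S,2,left)
state=S head=1 tape=2[1]2_222   (S,1)→(P,_,right)
state=P head=2 tape=2_[2]_222   (P,2)→(P,_,left)
state=P head=1 tape=2[_]__222   (P,_)→(Q,_,right)
state=Q head=2 tape=2_[_]_222   (Q,_)→(T,_,stay)
state=T head=2 tape=2_[_]_222   (T,_)→(R,_,left)
state=R head=1 tape=2[_]__222   (R,_)→(P,_,right)
state=P head=2 tape=2_[_]_222   (P,_)→(Q,_,right)
state=Q head=3 tape=2__[_]222   (Q,_)→(T,_,stay)
state=T head=3 tape=2__[_]222   (T,_)→(R,_,left)
state=R head=2 tape=2_[_]_222   (R,_)→(P,_,right)
state=P head=3 tape=2__[_]222   (P,_)→(Q,_,right)
state=Q head=4 tape=2___[2]22
Cell 5 holds 2 when M halts.

2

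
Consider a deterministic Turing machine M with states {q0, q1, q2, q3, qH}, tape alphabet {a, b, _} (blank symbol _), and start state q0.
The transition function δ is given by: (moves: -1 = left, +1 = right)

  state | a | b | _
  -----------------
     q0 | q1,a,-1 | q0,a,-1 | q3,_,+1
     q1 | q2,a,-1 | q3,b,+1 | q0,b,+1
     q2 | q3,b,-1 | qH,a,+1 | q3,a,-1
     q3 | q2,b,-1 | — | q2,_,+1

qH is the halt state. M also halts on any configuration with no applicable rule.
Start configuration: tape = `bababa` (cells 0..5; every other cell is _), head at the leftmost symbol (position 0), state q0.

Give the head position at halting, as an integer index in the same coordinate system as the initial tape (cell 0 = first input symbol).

q0 | __[b]ababa   read b → write a, move -1, go to q0
q0 | _[_]aababa   read _ → write _, move +1, go to q3
q3 | __[a]ababa   read a → write b, move -1, go to q2
q2 | _[_]bababa   read _ → write a, move -1, go to q3
q3 | [_]abababa   read _ → write _, move +1, go to q2
q2 | _[a]bababa   read a → write b, move -1, go to q3
q3 | [_]bbababa   read _ → write _, move +1, go to q2
q2 | _[b]bababa   read b → write a, move +1, go to qH
qH | _a[b]ababa
At halt the head is at cell 0.

0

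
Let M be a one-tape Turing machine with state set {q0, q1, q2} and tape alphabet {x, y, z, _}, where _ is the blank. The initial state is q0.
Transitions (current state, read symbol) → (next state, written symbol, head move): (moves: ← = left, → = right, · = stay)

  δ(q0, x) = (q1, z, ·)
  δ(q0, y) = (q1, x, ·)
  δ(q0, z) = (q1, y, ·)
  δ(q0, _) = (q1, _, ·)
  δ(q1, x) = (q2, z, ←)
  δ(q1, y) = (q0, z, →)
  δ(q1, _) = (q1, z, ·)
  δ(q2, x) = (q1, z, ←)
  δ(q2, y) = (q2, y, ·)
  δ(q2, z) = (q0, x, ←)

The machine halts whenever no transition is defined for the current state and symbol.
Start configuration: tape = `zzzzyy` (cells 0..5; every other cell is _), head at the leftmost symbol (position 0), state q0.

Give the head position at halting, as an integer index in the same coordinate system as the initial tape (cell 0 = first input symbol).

q0 | [z]zzzyy   read z → write y, move ·, go to q1
q1 | [y]zzzyy   read y → write z, move →, go to q0
q0 | z[z]zzyy   read z → write y, move ·, go to q1
q1 | z[y]zzyy   read y → write z, move →, go to q0
q0 | zz[z]zyy   read z → write y, move ·, go to q1
q1 | zz[y]zyy   read y → write z, move →, go to q0
q0 | zzz[z]yy   read z → write y, move ·, go to q1
q1 | zzz[y]yy   read y → write z, move →, go to q0
q0 | zzzz[y]y   read y → write x, move ·, go to q1
q1 | zzzz[x]y   read x → write z, move ←, go to q2
q2 | zzz[z]zy   read z → write x, move ←, go to q0
q0 | zz[z]xzy   read z → write y, move ·, go to q1
q1 | zz[y]xzy   read y → write z, move →, go to q0
q0 | zzz[x]zy   read x → write z, move ·, go to q1
q1 | zzz[z]zy
At halt the head is at cell 3.

3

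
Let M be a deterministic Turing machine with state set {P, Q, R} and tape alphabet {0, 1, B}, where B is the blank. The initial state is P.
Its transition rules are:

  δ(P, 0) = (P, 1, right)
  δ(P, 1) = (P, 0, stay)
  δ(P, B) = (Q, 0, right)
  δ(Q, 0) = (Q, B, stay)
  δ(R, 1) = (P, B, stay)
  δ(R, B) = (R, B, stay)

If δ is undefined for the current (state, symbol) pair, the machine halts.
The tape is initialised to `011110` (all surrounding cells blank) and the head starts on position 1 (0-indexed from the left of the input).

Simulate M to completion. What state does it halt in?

state=P head=1 tape=0[1]1110BB   (P,1)→(P,0,stay)
state=P head=1 tape=0[0]1110BB   (P,0)→(P,1,right)
state=P head=2 tape=01[1]110BB   (P,1)→(P,0,stay)
state=P head=2 tape=01[0]110BB   (P,0)→(P,1,right)
state=P head=3 tape=011[1]10BB   (P,1)→(P,0,stay)
state=P head=3 tape=011[0]10BB   (P,0)→(P,1,right)
state=P head=4 tape=0111[1]0BB   (P,1)→(P,0,stay)
state=P head=4 tape=0111[0]0BB   (P,0)→(P,1,right)
state=P head=5 tape=01111[0]BB   (P,0)→(P,1,right)
state=P head=6 tape=011111[B]B   (P,B)→(Q,0,right)
state=Q head=7 tape=0111110[B]
No transition is defined for (Q, B); M halts in state Q.

Q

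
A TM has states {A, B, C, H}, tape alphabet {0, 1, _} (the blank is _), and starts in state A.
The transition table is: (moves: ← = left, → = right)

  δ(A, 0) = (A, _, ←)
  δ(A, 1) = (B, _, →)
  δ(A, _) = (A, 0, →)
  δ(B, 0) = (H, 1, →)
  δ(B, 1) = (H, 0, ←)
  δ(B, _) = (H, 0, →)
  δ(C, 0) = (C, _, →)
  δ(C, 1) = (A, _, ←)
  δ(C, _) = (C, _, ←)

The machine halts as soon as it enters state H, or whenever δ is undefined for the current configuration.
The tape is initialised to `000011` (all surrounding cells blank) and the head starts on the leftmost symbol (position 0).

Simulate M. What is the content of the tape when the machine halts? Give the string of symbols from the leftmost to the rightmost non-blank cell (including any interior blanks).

00000000_0

state=A head=0 tape=____[0]00011   (A,0)→(A,_,←)
state=A head=-1 tape=___[_]_00011   (A,_)→(A,0,→)
state=A head=0 tape=___0[_]00011   (A,_)→(A,0,→)
state=A head=1 tape=___00[0]0011   (A,0)→(A,_,←)
state=A head=0 tape=___0[0]_0011   (A,0)→(A,_,←)
state=A head=-1 tape=___[0]__0011   (A,0)→(A,_,←)
state=A head=-2 tape=__[_]___0011   (A,_)→(A,0,→)
state=A head=-1 tape=__0[_]__0011   (A,_)→(A,0,→)
state=A head=0 tape=__00[_]_0011   (A,_)→(A,0,→)
state=A head=1 tape=__000[_]0011   (A,_)→(A,0,→)
state=A head=2 tape=__0000[0]011   (A,0)→(A,_,←)
state=A head=1 tape=__000[0]_011   (A,0)→(A,_,←)
state=A head=0 tape=__00[0]__011   (A,0)→(A,_,←)
state=A head=-1 tape=__0[0]___011   (A,0)→(A,_,←)
state=A head=-2 tape=__[0]____011   (A,0)→(A,_,←)
state=A head=-3 tape=_[_]_____011   (A,_)→(A,0,→)
state=A head=-2 tape=_0[_]____011   (A,_)→(A,0,→)
state=A head=-1 tape=_00[_]___011   (A,_)→(A,0,→)
state=A head=0 tape=_000[_]__011   (A,_)→(A,0,→)
state=A head=1 tape=_0000[_]_011   (A,_)→(A,0,→)
state=A head=2 tape=_00000[_]011   (A,_)→(A,0,→)
state=A head=3 tape=_000000[0]11   (A,0)→(A,_,←)
state=A head=2 tape=_00000[0]_11   (A,0)→(A,_,←)
state=A head=1 tape=_0000[0]__11   (A,0)→(A,_,←)
state=A head=0 tape=_000[0]___11   (A,0)→(A,_,←)
state=A head=-1 tape=_00[0]____11   (A,0)→(A,_,←)
state=A head=-2 tape=_0[0]_____11   (A,0)→(A,_,←)
state=A head=-3 tape=_[0]______11   (A,0)→(A,_,←)
state=A head=-4 tape=[_]_______11   (A,_)→(A,0,→)
state=A head=-3 tape=0[_]______11   (A,_)→(A,0,→)
state=A head=-2 tape=00[_]_____11   (A,_)→(A,0,→)
state=A head=-1 tape=000[_]____11   (A,_)→(A,0,→)
state=A head=0 tape=0000[_]___11   (A,_)→(A,0,→)
state=A head=1 tape=00000[_]__11   (A,_)→(A,0,→)
state=A head=2 tape=000000[_]_11   (A,_)→(A,0,→)
state=A head=3 tape=0000000[_]11   (A,_)→(A,0,→)
state=A head=4 tape=00000000[1]1   (A,1)→(B,_,→)
state=B head=5 tape=00000000_[1]   (B,1)→(H,0,←)
state=H head=4 tape=00000000[_]0
The non-blank tape span at halt is 00000000_0.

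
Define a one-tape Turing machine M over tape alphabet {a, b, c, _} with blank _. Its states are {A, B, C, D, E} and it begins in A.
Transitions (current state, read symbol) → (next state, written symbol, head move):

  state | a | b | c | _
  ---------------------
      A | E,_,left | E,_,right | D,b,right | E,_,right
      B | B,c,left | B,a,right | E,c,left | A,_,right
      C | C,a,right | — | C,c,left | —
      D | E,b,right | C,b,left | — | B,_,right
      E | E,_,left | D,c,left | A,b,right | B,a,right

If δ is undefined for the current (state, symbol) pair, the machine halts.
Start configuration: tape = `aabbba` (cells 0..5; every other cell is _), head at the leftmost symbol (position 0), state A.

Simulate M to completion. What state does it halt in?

A | _[a]abbba   read a → write _, move left, go to E
E | [_]_abbba   read _ → write a, move right, go to B
B | a[_]abbba   read _ → write _, move right, go to A
A | a_[a]bbba   read a → write _, move left, go to E
E | a[_]_bbba   read _ → write a, move right, go to B
B | aa[_]bbba   read _ → write _, move right, go to A
A | aa_[b]bba   read b → write _, move right, go to E
E | aa__[b]ba   read b → write c, move left, go to D
D | aa_[_]cba   read _ → write _, move right, go to B
B | aa__[c]ba   read c → write c, move left, go to E
E | aa_[_]cba   read _ → write a, move right, go to B
B | aa_a[c]ba   read c → write c, move left, go to E
E | aa_[a]cba   read a → write _, move left, go to E
E | aa[_]_cba   read _ → write a, move right, go to B
B | aaa[_]cba   read _ → write _, move right, go to A
A | aaa_[c]ba   read c → write b, move right, go to D
D | aaa_b[b]a   read b → write b, move left, go to C
C | aaa_[b]ba
No transition is defined for (C, b); M halts in state C.

C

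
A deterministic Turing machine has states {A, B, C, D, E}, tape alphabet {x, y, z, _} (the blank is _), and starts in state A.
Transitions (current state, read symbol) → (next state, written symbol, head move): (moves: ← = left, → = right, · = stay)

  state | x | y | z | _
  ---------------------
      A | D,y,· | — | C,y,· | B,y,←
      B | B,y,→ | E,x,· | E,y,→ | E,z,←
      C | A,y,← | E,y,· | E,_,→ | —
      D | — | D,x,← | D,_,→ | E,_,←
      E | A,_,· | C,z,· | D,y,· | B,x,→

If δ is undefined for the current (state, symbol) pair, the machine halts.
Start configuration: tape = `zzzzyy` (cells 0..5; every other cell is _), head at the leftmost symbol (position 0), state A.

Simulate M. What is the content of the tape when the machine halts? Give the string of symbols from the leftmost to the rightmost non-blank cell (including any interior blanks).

x_xxxxxyy

state=A head=0 tape=___[z]zzzyy   (A,z)→(C,y,·)
state=C head=0 tape=___[y]zzzyy   (C,y)→(E,y,·)
state=E head=0 tape=___[y]zzzyy   (E,y)→(C,z,·)
state=C head=0 tape=___[z]zzzyy   (C,z)→(E,_,→)
state=E head=1 tape=____[z]zzyy   (E,z)→(D,y,·)
state=D head=1 tape=____[y]zzyy   (D,y)→(D,x,←)
state=D head=0 tape=___[_]xzzyy   (D,_)→(E,_,←)
state=E head=-1 tape=__[_]_xzzyy   (E,_)→(B,x,→)
state=B head=0 tape=__x[_]xzzyy   (B,_)→(E,z,←)
state=E head=-1 tape=__[x]zxzzyy   (E,x)→(A,_,·)
state=A head=-1 tape=__[_]zxzzyy   (A,_)→(B,y,←)
state=B head=-2 tape=_[_]yzxzzyy   (B,_)→(E,z,←)
state=E head=-3 tape=[_]zyzxzzyy   (E,_)→(B,x,→)
state=B head=-2 tape=x[z]yzxzzyy   (B,z)→(E,y,→)
state=E head=-1 tape=xy[y]zxzzyy   (E,y)→(C,z,·)
state=C head=-1 tape=xy[z]zxzzyy   (C,z)→(E,_,→)
state=E head=0 tape=xy_[z]xzzyy   (E,z)→(D,y,·)
state=D head=0 tape=xy_[y]xzzyy   (D,y)→(D,x,←)
state=D head=-1 tape=xy[_]xxzzyy   (D,_)→(E,_,←)
state=E head=-2 tape=x[y]_xxzzyy   (E,y)→(C,z,·)
state=C head=-2 tape=x[z]_xxzzyy   (C,z)→(E,_,→)
state=E head=-1 tape=x_[_]xxzzyy   (E,_)→(B,x,→)
state=B head=0 tape=x_x[x]xzzyy   (B,x)→(B,y,→)
state=B head=1 tape=x_xy[x]zzyy   (B,x)→(B,y,→)
state=B head=2 tape=x_xyy[z]zyy   (B,z)→(E,y,→)
state=E head=3 tape=x_xyyy[z]yy   (E,z)→(D,y,·)
state=D head=3 tape=x_xyyy[y]yy   (D,y)→(D,x,←)
state=D head=2 tape=x_xyy[y]xyy   (D,y)→(D,x,←)
state=D head=1 tape=x_xy[y]xxyy   (D,y)→(D,x,←)
state=D head=0 tape=x_x[y]xxxyy   (D,y)→(D,x,←)
state=D head=-1 tape=x_[x]xxxxyy
The non-blank tape span at halt is x_xxxxxyy.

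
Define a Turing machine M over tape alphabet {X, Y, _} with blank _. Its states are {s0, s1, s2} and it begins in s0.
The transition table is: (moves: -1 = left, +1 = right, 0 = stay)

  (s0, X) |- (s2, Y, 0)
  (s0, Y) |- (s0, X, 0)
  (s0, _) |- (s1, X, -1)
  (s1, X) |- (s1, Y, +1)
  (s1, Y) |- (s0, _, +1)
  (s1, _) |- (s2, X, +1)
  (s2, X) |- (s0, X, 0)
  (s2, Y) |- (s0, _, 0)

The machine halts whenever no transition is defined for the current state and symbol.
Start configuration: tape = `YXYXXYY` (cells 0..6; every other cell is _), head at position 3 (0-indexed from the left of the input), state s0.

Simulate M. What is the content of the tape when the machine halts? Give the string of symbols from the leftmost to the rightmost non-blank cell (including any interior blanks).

YXYYYYYX

state=s0 head=3 tape=YXY[X]XYY__   (s0,X)→(s2,Y,0)
state=s2 head=3 tape=YXY[Y]XYY__   (s2,Y)→(s0,_,0)
state=s0 head=3 tape=YXY[_]XYY__   (s0,_)→(s1,X,-1)
state=s1 head=2 tape=YX[Y]XXYY__   (s1,Y)→(s0,_,+1)
state=s0 head=3 tape=YX_[X]XYY__   (s0,X)→(s2,Y,0)
state=s2 head=3 tape=YX_[Y]XYY__   (s2,Y)→(s0,_,0)
state=s0 head=3 tape=YX_[_]XYY__   (s0,_)→(s1,X,-1)
state=s1 head=2 tape=YX[_]XXYY__   (s1,_)→(s2,X,+1)
state=s2 head=3 tape=YXX[X]XYY__   (s2,X)→(s0,X,0)
state=s0 head=3 tape=YXX[X]XYY__   (s0,X)→(s2,Y,0)
state=s2 head=3 tape=YXX[Y]XYY__   (s2,Y)→(s0,_,0)
state=s0 head=3 tape=YXX[_]XYY__   (s0,_)→(s1,X,-1)
state=s1 head=2 tape=YX[X]XXYY__   (s1,X)→(s1,Y,+1)
state=s1 head=3 tape=YXY[X]XYY__   (s1,X)→(s1,Y,+1)
state=s1 head=4 tape=YXYY[X]YY__   (s1,X)→(s1,Y,+1)
state=s1 head=5 tape=YXYYY[Y]Y__   (s1,Y)→(s0,_,+1)
state=s0 head=6 tape=YXYYY_[Y]__   (s0,Y)→(s0,X,0)
state=s0 head=6 tape=YXYYY_[X]__   (s0,X)→(s2,Y,0)
state=s2 head=6 tape=YXYYY_[Y]__   (s2,Y)→(s0,_,0)
state=s0 head=6 tape=YXYYY_[_]__   (s0,_)→(s1,X,-1)
state=s1 head=5 tape=YXYYY[_]X__   (s1,_)→(s2,X,+1)
state=s2 head=6 tape=YXYYYX[X]__   (s2,X)→(s0,X,0)
state=s0 head=6 tape=YXYYYX[X]__   (s0,X)→(s2,Y,0)
state=s2 head=6 tape=YXYYYX[Y]__   (s2,Y)→(s0,_,0)
state=s0 head=6 tape=YXYYYX[_]__   (s0,_)→(s1,X,-1)
state=s1 head=5 tape=YXYYY[X]X__   (s1,X)→(s1,Y,+1)
state=s1 head=6 tape=YXYYYY[X]__   (s1,X)→(s1,Y,+1)
state=s1 head=7 tape=YXYYYYY[_]_   (s1,_)→(s2,X,+1)
state=s2 head=8 tape=YXYYYYYX[_]
The non-blank tape span at halt is YXYYYYYX.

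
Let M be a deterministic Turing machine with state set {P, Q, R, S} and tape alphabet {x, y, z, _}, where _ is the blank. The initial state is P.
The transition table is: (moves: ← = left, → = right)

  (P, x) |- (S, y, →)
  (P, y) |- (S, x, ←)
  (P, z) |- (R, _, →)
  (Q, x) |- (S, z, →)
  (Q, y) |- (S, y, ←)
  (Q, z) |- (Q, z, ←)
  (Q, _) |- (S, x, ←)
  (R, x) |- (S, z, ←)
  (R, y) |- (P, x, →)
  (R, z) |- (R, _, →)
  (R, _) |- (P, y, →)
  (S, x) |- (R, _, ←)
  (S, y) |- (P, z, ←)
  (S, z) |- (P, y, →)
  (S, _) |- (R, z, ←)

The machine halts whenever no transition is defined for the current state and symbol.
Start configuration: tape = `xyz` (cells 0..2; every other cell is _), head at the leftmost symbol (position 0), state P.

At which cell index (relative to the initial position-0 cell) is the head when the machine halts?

4

state=P head=0 tape=__[x]yz__   (P,x)→(S,y,→)
state=S head=1 tape=__y[y]z__   (S,y)→(P,z,←)
state=P head=0 tape=__[y]zz__   (P,y)→(S,x,←)
state=S head=-1 tape=_[_]xzz__   (S,_)→(R,z,←)
state=R head=-2 tape=[_]zxzz__   (R,_)→(P,y,→)
state=P head=-1 tape=y[z]xzz__   (P,z)→(R,_,→)
state=R head=0 tape=y_[x]zz__   (R,x)→(S,z,←)
state=S head=-1 tape=y[_]zzz__   (S,_)→(R,z,←)
state=R head=-2 tape=[y]zzzz__   (R,y)→(P,x,→)
state=P head=-1 tape=x[z]zzz__   (P,z)→(R,_,→)
state=R head=0 tape=x_[z]zz__   (R,z)→(R,_,→)
state=R head=1 tape=x__[z]z__   (R,z)→(R,_,→)
state=R head=2 tape=x___[z]__   (R,z)→(R,_,→)
state=R head=3 tape=x____[_]_   (R,_)→(P,y,→)
state=P head=4 tape=x____y[_]
At halt the head is at cell 4.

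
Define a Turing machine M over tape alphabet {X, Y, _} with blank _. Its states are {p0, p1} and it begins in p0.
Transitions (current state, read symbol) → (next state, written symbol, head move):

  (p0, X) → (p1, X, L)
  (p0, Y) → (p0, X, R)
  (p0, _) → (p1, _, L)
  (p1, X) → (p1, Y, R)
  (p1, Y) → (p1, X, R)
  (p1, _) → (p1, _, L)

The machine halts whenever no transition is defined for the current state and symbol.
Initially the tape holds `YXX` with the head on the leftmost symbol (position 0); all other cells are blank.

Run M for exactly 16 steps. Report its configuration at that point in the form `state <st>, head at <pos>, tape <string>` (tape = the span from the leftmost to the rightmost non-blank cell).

p0 | [Y]XX_   read Y → write X, move R, go to p0
p0 | X[X]X_   read X → write X, move L, go to p1
p1 | [X]XX_   read X → write Y, move R, go to p1
p1 | Y[X]X_   read X → write Y, move R, go to p1
p1 | YY[X]_   read X → write Y, move R, go to p1
p1 | YYY[_]   read _ → write _, move L, go to p1
p1 | YY[Y]_   read Y → write X, move R, go to p1
p1 | YYX[_]   read _ → write _, move L, go to p1
p1 | YY[X]_   read X → write Y, move R, go to p1
p1 | YYY[_]   read _ → write _, move L, go to p1
p1 | YY[Y]_   read Y → write X, move R, go to p1
p1 | YYX[_]   read _ → write _, move L, go to p1
p1 | YY[X]_   read X → write Y, move R, go to p1
p1 | YYY[_]   read _ → write _, move L, go to p1
p1 | YY[Y]_   read Y → write X, move R, go to p1
p1 | YYX[_]   read _ → write _, move L, go to p1
p1 | YY[X]_
After 16 steps: state p1, head at 2, tape YYX.

state p1, head at 2, tape YYX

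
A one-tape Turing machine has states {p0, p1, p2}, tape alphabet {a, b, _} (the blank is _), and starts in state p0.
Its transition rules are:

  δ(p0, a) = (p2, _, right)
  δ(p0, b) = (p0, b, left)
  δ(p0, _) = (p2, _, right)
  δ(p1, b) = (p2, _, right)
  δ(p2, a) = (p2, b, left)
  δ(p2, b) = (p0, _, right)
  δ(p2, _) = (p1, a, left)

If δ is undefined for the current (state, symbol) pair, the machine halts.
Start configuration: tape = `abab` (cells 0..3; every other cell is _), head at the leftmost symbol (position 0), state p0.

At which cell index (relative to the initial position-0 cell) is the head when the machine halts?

4

state=p0 head=0 tape=[a]bab__   (p0,a)→(p2,_,right)
state=p2 head=1 tape=_[b]ab__   (p2,b)→(p0,_,right)
state=p0 head=2 tape=__[a]b__   (p0,a)→(p2,_,right)
state=p2 head=3 tape=___[b]__   (p2,b)→(p0,_,right)
state=p0 head=4 tape=____[_]_   (p0,_)→(p2,_,right)
state=p2 head=5 tape=_____[_]   (p2,_)→(p1,a,left)
state=p1 head=4 tape=____[_]a
At halt the head is at cell 4.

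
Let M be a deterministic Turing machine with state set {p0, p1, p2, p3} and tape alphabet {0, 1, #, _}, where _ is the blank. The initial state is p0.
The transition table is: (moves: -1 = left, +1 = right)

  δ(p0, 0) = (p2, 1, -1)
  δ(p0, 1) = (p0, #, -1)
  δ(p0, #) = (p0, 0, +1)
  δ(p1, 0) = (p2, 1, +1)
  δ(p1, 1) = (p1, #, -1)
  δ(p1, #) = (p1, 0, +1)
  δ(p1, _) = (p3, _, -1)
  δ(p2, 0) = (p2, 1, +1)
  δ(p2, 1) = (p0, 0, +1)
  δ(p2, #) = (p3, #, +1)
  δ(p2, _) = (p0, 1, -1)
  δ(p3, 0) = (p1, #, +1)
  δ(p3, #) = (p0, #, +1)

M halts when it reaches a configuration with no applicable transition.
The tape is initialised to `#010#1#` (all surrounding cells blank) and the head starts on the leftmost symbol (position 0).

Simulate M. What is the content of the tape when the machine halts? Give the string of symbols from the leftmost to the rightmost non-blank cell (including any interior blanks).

11##0#1#

p0 | __[#]010#1#   read # → write 0, move +1, go to p0
p0 | __0[0]10#1#   read 0 → write 1, move -1, go to p2
p2 | __[0]110#1#   read 0 → write 1, move +1, go to p2
p2 | __1[1]10#1#   read 1 → write 0, move +1, go to p0
p0 | __10[1]0#1#   read 1 → write #, move -1, go to p0
p0 | __1[0]#0#1#   read 0 → write 1, move -1, go to p2
p2 | __[1]1#0#1#   read 1 → write 0, move +1, go to p0
p0 | __0[1]#0#1#   read 1 → write #, move -1, go to p0
p0 | __[0]##0#1#   read 0 → write 1, move -1, go to p2
p2 | _[_]1##0#1#   read _ → write 1, move -1, go to p0
p0 | [_]11##0#1#
The non-blank tape span at halt is 11##0#1#.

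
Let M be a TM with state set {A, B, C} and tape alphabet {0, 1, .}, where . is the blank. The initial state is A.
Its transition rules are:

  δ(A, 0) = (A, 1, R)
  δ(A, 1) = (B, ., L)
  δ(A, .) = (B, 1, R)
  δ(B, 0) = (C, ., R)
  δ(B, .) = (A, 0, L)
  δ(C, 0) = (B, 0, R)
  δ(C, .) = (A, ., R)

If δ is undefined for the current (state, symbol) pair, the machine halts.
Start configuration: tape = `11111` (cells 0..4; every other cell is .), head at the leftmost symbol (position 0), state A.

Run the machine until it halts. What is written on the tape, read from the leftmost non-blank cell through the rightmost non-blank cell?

state=A head=0 tape=..[1]1111....   (A,1)→(B,.,L)
state=B head=-1 tape=.[.].1111....   (B,.)→(A,0,L)
state=A head=-2 tape=[.]0.1111....   (A,.)→(B,1,R)
state=B head=-1 tape=1[0].1111....   (B,0)→(C,.,R)
state=C head=0 tape=1.[.]1111....   (C,.)→(A,.,R)
state=A head=1 tape=1..[1]111....   (A,1)→(B,.,L)
state=B head=0 tape=1.[.].111....   (B,.)→(A,0,L)
state=A head=-1 tape=1[.]0.111....   (A,.)→(B,1,R)
state=B head=0 tape=11[0].111....   (B,0)→(C,.,R)
state=C head=1 tape=11.[.]111....   (C,.)→(A,.,R)
state=A head=2 tape=11..[1]11....   (A,1)→(B,.,L)
state=B head=1 tape=11.[.].11....   (B,.)→(A,0,L)
state=A head=0 tape=11[.]0.11....   (A,.)→(B,1,R)
state=B head=1 tape=111[0].11....   (B,0)→(C,.,R)
state=C head=2 tape=111.[.]11....   (C,.)→(A,.,R)
state=A head=3 tape=111..[1]1....   (A,1)→(B,.,L)
state=B head=2 tape=111.[.].1....   (B,.)→(A,0,L)
state=A head=1 tape=111[.]0.1....   (A,.)→(B,1,R)
state=B head=2 tape=1111[0].1....   (B,0)→(C,.,R)
state=C head=3 tape=1111.[.]1....   (C,.)→(A,.,R)
state=A head=4 tape=1111..[1]....   (A,1)→(B,.,L)
state=B head=3 tape=1111.[.].....   (B,.)→(A,0,L)
state=A head=2 tape=1111[.]0.....   (A,.)→(B,1,R)
state=B head=3 tape=11111[0].....   (B,0)→(C,.,R)
state=C head=4 tape=11111.[.]....   (C,.)→(A,.,R)
state=A head=5 tape=11111..[.]...   (A,.)→(B,1,R)
state=B head=6 tape=11111..1[.]..   (B,.)→(A,0,L)
state=A head=5 tape=11111..[1]0..   (A,1)→(B,.,L)
state=B head=4 tape=11111.[.].0..   (B,.)→(A,0,L)
state=A head=3 tape=11111[.]0.0..   (A,.)→(B,1,R)
state=B head=4 tape=111111[0].0..   (B,0)→(C,.,R)
state=C head=5 tape=111111.[.]0..   (C,.)→(A,.,R)
state=A head=6 tape=111111..[0]..   (A,0)→(A,1,R)
state=A head=7 tape=111111..1[.].   (A,.)→(B,1,R)
state=B head=8 tape=111111..11[.]   (B,.)→(A,0,L)
state=A head=7 tape=111111..1[1]0   (A,1)→(B,.,L)
state=B head=6 tape=111111..[1].0
The non-blank tape span at halt is 111111..1.0.

111111..1.0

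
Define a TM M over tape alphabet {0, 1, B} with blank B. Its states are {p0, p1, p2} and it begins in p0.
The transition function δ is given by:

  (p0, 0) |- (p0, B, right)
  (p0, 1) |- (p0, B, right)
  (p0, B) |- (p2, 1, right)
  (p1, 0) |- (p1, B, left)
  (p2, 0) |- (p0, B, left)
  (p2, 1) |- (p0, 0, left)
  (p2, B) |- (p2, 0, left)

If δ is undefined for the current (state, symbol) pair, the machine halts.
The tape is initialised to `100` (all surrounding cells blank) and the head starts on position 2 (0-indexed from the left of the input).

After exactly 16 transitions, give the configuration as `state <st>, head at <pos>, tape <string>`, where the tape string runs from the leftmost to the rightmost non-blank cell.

state p0, head at 4, tape 10BBB0

state=p0 head=2 tape=10[0]BBB   (p0,0)→(p0,B,right)
state=p0 head=3 tape=10B[B]BB   (p0,B)→(p2,1,right)
state=p2 head=4 tape=10B1[B]B   (p2,B)→(p2,0,left)
state=p2 head=3 tape=10B[1]0B   (p2,1)→(p0,0,left)
state=p0 head=2 tape=10[B]00B   (p0,B)→(p2,1,right)
state=p2 head=3 tape=101[0]0B   (p2,0)→(p0,B,left)
state=p0 head=2 tape=10[1]B0B   (p0,1)→(p0,B,right)
state=p0 head=3 tape=10B[B]0B   (p0,B)→(p2,1,right)
state=p2 head=4 tape=10B1[0]B   (p2,0)→(p0,B,left)
state=p0 head=3 tape=10B[1]BB   (p0,1)→(p0,B,right)
state=p0 head=4 tape=10BB[B]B   (p0,B)→(p2,1,right)
state=p2 head=5 tape=10BB1[B]   (p2,B)→(p2,0,left)
state=p2 head=4 tape=10BB[1]0   (p2,1)→(p0,0,left)
state=p0 head=3 tape=10B[B]00   (p0,B)→(p2,1,right)
state=p2 head=4 tape=10B1[0]0   (p2,0)→(p0,B,left)
state=p0 head=3 tape=10B[1]B0   (p0,1)→(p0,B,right)
state=p0 head=4 tape=10BB[B]0
After 16 steps: state p0, head at 4, tape 10BBB0.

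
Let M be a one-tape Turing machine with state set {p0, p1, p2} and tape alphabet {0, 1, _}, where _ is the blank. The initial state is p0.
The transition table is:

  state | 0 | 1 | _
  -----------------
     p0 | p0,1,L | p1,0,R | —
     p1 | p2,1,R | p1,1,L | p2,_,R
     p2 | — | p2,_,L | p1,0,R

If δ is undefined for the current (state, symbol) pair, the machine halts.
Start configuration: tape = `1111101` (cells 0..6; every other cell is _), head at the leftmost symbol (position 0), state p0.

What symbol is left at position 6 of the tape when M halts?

state=p0 head=0 tape=_[1]111101   (p0,1)→(p1,0,R)
state=p1 head=1 tape=_0[1]11101   (p1,1)→(p1,1,L)
state=p1 head=0 tape=_[0]111101   (p1,0)→(p2,1,R)
state=p2 head=1 tape=_1[1]11101   (p2,1)→(p2,_,L)
state=p2 head=0 tape=_[1]_11101   (p2,1)→(p2,_,L)
state=p2 head=-1 tape=[_]__11101   (p2,_)→(p1,0,R)
state=p1 head=0 tape=0[_]_11101   (p1,_)→(p2,_,R)
state=p2 head=1 tape=0_[_]11101   (p2,_)→(p1,0,R)
state=p1 head=2 tape=0_0[1]1101   (p1,1)→(p1,1,L)
state=p1 head=1 tape=0_[0]11101   (p1,0)→(p2,1,R)
state=p2 head=2 tape=0_1[1]1101   (p2,1)→(p2,_,L)
state=p2 head=1 tape=0_[1]_1101   (p2,1)→(p2,_,L)
state=p2 head=0 tape=0[_]__1101   (p2,_)→(p1,0,R)
state=p1 head=1 tape=00[_]_1101   (p1,_)→(p2,_,R)
state=p2 head=2 tape=00_[_]1101   (p2,_)→(p1,0,R)
state=p1 head=3 tape=00_0[1]101   (p1,1)→(p1,1,L)
state=p1 head=2 tape=00_[0]1101   (p1,0)→(p2,1,R)
state=p2 head=3 tape=00_1[1]101   (p2,1)→(p2,_,L)
state=p2 head=2 tape=00_[1]_101   (p2,1)→(p2,_,L)
state=p2 head=1 tape=00[_]__101   (p2,_)→(p1,0,R)
state=p1 head=2 tape=000[_]_101   (p1,_)→(p2,_,R)
state=p2 head=3 tape=000_[_]101   (p2,_)→(p1,0,R)
state=p1 head=4 tape=000_0[1]01   (p1,1)→(p1,1,L)
state=p1 head=3 tape=000_[0]101   (p1,0)→(p2,1,R)
state=p2 head=4 tape=000_1[1]01   (p2,1)→(p2,_,L)
state=p2 head=3 tape=000_[1]_01   (p2,1)→(p2,_,L)
state=p2 head=2 tape=000[_]__01   (p2,_)→(p1,0,R)
state=p1 head=3 tape=0000[_]_01   (p1,_)→(p2,_,R)
state=p2 head=4 tape=0000_[_]01   (p2,_)→(p1,0,R)
state=p1 head=5 tape=0000_0[0]1   (p1,0)→(p2,1,R)
state=p2 head=6 tape=0000_01[1]   (p2,1)→(p2,_,L)
state=p2 head=5 tape=0000_0[1]_   (p2,1)→(p2,_,L)
state=p2 head=4 tape=0000_[0]__
Cell 6 holds _ when M halts.

_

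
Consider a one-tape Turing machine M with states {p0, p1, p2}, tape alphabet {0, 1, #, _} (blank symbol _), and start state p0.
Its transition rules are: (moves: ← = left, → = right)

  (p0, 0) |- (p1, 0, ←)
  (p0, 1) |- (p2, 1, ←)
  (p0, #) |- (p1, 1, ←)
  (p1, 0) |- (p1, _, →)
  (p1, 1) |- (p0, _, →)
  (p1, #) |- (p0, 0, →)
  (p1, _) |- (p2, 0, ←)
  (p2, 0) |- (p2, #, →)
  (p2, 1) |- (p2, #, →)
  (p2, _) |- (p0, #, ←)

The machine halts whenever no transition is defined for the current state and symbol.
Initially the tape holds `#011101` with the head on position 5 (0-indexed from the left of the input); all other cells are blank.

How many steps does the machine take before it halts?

14

state=p0 head=5 tape=#0111[0]1_   (p0,0)→(p1,0,←)
state=p1 head=4 tape=#011[1]01_   (p1,1)→(p0,_,→)
state=p0 head=5 tape=#011_[0]1_   (p0,0)→(p1,0,←)
state=p1 head=4 tape=#011[_]01_   (p1,_)→(p2,0,←)
state=p2 head=3 tape=#01[1]001_   (p2,1)→(p2,#,→)
state=p2 head=4 tape=#01#[0]01_   (p2,0)→(p2,#,→)
state=p2 head=5 tape=#01##[0]1_   (p2,0)→(p2,#,→)
state=p2 head=6 tape=#01###[1]_   (p2,1)→(p2,#,→)
state=p2 head=7 tape=#01####[_]   (p2,_)→(p0,#,←)
state=p0 head=6 tape=#01###[#]#   (p0,#)→(p1,1,←)
state=p1 head=5 tape=#01##[#]1#   (p1,#)→(p0,0,→)
state=p0 head=6 tape=#01##0[1]#   (p0,1)→(p2,1,←)
state=p2 head=5 tape=#01##[0]1#   (p2,0)→(p2,#,→)
state=p2 head=6 tape=#01###[1]#   (p2,1)→(p2,#,→)
state=p2 head=7 tape=#01####[#]
M halts after 14 transitions.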